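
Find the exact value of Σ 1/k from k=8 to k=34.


Σₖ₌8^34 1/k = 1/8 + 1/9 + 1/10 + ... + 1/34
= 20024215509829/13127595717600
≈ 1.5254

Sum = 20024215509829/13127595717600 ≈ 1.5254


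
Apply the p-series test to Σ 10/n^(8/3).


p-series test: Σ c/n^p converges if p > 1, diverges if p ≤ 1 (constant c > 0 doesn't affect convergence).
p = 8/3
8/3 > 1 → CONVERGES

Converges (p = 8/3 > 1)


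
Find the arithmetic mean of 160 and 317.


AM = (160 + 317)/2 = 477/2 = 238.5

AM = 238.5


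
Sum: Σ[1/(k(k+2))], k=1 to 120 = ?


1/(k(k+2)) = (1/2)·(1/k - 1/(k+2)) (partial fractions)
Telescoping: Σ = (1/2)·(1 + 1/2 - 1/121 - 1/122) = 5475/7381

Sum = 5475/7381


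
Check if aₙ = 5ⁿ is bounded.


aₙ = 5ⁿ → as n→∞, aₙ→∞ (since base 5 > 1)
No finite upper bound exists
The sequence is UNBOUNDED

Unbounded (aₙ → ∞ as n → ∞)


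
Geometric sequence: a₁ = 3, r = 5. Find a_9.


aₙ = a₁·r^(n-1)
= 3×5^8
= 3×390625
= 1171875

a_9 = 1171875


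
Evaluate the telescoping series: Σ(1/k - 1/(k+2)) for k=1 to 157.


Telescoping with gap 2: two head and two tail terms survive.
= (1 + 1/2) - (1/158 + 1/159)
= 3/2 - 1/158 - 1/159 = 18683/12561

Sum = 18683/12561


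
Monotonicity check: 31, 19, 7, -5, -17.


Differences: -12, -12, -12, -12
All differences < 0 → strictly DECREASING

Monotonically decreasing


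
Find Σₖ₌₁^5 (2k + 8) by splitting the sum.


Σ(2k+8) = 2·Σk + 8·n
= 2·15 + 8·5
= 30 + 40 = 70

Σ = 70


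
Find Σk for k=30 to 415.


Σₖ₌30^415 k = Σₖ₌₁^415 k − Σₖ₌₁^29 k
= 415·416/2 − 29·30/2
= 86320 − 435 = 85885

Σk = 85885


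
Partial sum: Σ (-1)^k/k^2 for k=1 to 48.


S = -1 + 1/4 - 1/9 + 1/16 - 1/25 + 1/36 - 1/49 + 1/64 ± ...
= -0.8223
(Full series converges to -π²/12 ≈ -0.8225)

S_48 = -0.8223


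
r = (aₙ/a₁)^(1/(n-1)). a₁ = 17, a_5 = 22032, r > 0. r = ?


r^(n-1) = aₙ/a₁
r^4 = 22032/17 = 1296
r = 1296^(1/4)
= ±6; taking r > 0 gives r = 6

r = 6


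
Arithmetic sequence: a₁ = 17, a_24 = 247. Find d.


d = (aₙ - a₁)/(n-1)
= (247 - 17)/(24-1)
= 230/23 = 10

d = 10


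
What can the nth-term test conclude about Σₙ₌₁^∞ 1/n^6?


lim(n→∞) 1/n^6 = 0
lim aₙ = 0 → nth-term test is INCONCLUSIVE
(Need other tests; this is actually a convergent p-series with p=6 > 1)

Inconclusive (lim aₙ = 0; need another test)


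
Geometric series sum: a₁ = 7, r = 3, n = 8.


Sₙ = 7×(3^8 - 1)/(3 - 1)
= 7×(6561 - 1)/2
= 7×6560/2
= 22960

S_8 = 22960


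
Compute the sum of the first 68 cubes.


n(n+1)/2 = 68×69/2 = 2346
Σk³ = 2346² = 5503716

Σk³ = 5503716


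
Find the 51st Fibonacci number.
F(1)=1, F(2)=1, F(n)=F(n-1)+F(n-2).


Fibonacci sequence: 1, 1, 2, 3, 5, 8, 13, 21, 34, 55, 89, ...
F(51) = 20365011074

F(51) = 20365011074


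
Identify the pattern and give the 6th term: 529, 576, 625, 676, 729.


Pattern: perfect squares: n²
Terms: 529, 576, 625, 676, 729
Next term = 784

Next term = 784


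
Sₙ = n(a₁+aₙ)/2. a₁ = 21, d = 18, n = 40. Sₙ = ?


aₙ = 21 + (40-1)×18 = 723
Sₙ = n(a₁+aₙ)/2 = 40×(21+723)/2
= 40×744/2 = 14880

S_40 = 14880


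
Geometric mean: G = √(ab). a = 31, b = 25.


GM = √(31×25) = √775 = 27.8388

GM = 27.8388


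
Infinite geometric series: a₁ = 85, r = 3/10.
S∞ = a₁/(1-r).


S∞ = a₁/(1-r) = 85/(1 - 3/10)
= 85/(7/10)
= 850/7

S∞ = 850/7


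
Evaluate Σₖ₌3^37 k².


Σₖ₌3^37 k² = Σₖ₌₁^37 k² − Σₖ₌₁^2 k²
= 37·38·75/6 − 2·3·5/6
= 17575 − 5 = 17570

Σk² = 17570


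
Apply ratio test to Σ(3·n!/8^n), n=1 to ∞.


aₙ = 3·n!/8^n
a_{n+1}/aₙ = (n+1)!/8^(n+1) × 8^n/n!  (constant 3 cancels)
= (n+1)/8
L = lim(n→∞) (n+1)/8 = ∞
L > 1 → series DIVERGES

Diverges (ratio test: L = ∞ > 1)


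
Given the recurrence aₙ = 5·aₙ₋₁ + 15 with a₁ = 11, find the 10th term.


Computing step by step:
a_1 = 11
a_2 = 70
a_3 = 365
a_4 = 1840
a_5 = 9215
a_6 = 46090
a_7 = 230465
a_8 = 1152340
a_9 = 5761715
a_10 = 28808590


a_10 = 28808590


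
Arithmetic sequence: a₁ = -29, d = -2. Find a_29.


aₙ = a₁ + (n-1)d
= -29 + (29-1)×-2
= -29 - 56
= -85

a_29 = -85


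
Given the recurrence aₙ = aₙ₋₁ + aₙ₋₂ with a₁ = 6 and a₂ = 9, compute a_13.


Computing iteratively: 6, 9, 15, 24, 39, 63, 102, 165, 267, 432, 699, 1131, ...
a_13 = 1830

a_13 = 1830


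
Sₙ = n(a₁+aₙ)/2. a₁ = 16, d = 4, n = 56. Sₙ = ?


aₙ = 16 + (56-1)×4 = 236
Sₙ = n(a₁+aₙ)/2 = 56×(16+236)/2
= 56×252/2 = 7056

S_56 = 7056


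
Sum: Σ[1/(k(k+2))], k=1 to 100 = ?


1/(k(k+2)) = (1/2)·(1/k - 1/(k+2)) (partial fractions)
Telescoping: Σ = (1/2)·(1 + 1/2 - 1/101 - 1/102) = 7625/10302

Sum = 7625/10302


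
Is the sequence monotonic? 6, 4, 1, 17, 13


Differences: -2, -3, 16, -4
Difference at position 3 is +16 (> 0) but position 1 is -2 (< 0) — sequence both rises and falls
→ NOT monotonic

Not monotonic


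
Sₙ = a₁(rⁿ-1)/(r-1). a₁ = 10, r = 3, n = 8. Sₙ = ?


Sₙ = 10×(3^8 - 1)/(3 - 1)
= 10×(6561 - 1)/2
= 10×6560/2
= 32800

S_8 = 32800


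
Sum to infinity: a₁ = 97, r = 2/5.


S∞ = a₁/(1-r) = 97/(1 - 2/5)
= 97/(3/5)
= 485/3

S∞ = 485/3


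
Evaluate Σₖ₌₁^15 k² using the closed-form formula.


n = 15
n(n+1)(2n+1)/6 = 15×16×31/6
= 7440/6 = 1240

Σk² = 1240


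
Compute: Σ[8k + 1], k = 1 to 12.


Σ(8k+1) = 8·Σk + 1·n
= 8·78 + 1·12
= 624 + 12 = 636

Σ = 636


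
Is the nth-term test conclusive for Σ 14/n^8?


lim(n→∞) 14/n^8 = 0
lim aₙ = 0 → nth-term test is INCONCLUSIVE
(Need other tests; this is actually a convergent p-series with p=8 > 1)

Inconclusive (lim aₙ = 0; need another test)


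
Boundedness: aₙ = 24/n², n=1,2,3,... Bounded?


a₁ = 24, a₂ = 24/4, a₃ = 24/9, ...
0 < aₙ ≤ 24 for all n ≥ 1
The sequence IS bounded

Bounded (0 < aₙ ≤ 24)


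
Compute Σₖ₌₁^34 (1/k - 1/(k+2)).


Telescoping with gap 2: two head and two tail terms survive.
= (1 + 1/2) - (1/35 + 1/36)
= 3/2 - 1/35 - 1/36 = 1819/1260

Sum = 1819/1260


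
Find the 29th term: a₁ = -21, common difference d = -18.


aₙ = a₁ + (n-1)d
= -21 + (29-1)×-18
= -21 - 504
= -525

a_29 = -525


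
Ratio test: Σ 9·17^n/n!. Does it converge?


aₙ = 9·17^n/n!
a_{n+1}/aₙ = 17^(n+1)/(n+1)! × n!/17^n  (constant 9 cancels)
= 17/(n+1)
L = lim(n→∞) 17/(n+1) = 0
L < 1 → series CONVERGES

Converges (ratio test: L = 0 < 1)


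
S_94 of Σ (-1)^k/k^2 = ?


S = -1 + 1/4 - 1/9 + 1/16 - 1/25 + 1/36 - 1/49 + 1/64 ± ...
= -0.8224
(Full series converges to -π²/12 ≈ -0.8225)

S_94 = -0.8224


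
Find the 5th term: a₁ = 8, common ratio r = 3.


aₙ = a₁·r^(n-1)
= 8×3^4
= 8×81
= 648

a_5 = 648


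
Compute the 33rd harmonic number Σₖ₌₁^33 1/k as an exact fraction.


H_33 = 1/1 + 1/2 + 1/3 + ... + 1/33
= 53676090078349/13127595717600
≈ 4.0888

H_33 = 53676090078349/13127595717600 ≈ 4.0888


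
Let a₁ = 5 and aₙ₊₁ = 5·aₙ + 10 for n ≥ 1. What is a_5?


Computing step by step:
a_1 = 5
a_2 = 35
a_3 = 185
a_4 = 935
a_5 = 4685


a_5 = 4685


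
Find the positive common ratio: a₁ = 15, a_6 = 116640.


r^(n-1) = aₙ/a₁
r^5 = 116640/15 = 7776
r = 7776^(1/5)
= 6

r = 6


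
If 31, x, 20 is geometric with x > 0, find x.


GM = √(31×20) = √620 = 24.8998

GM = 24.8998


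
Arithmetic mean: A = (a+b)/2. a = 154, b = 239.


AM = (154 + 239)/2 = 393/2 = 196.5

AM = 196.5


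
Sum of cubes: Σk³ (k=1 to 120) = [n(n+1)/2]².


n(n+1)/2 = 120×121/2 = 7260
Σk³ = 7260² = 52707600

Σk³ = 52707600


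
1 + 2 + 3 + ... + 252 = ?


n(n+1)/2 = 252×253/2 = 63756/2 = 31878

Σk = 31878


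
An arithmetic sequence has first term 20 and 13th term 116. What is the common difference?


d = (aₙ - a₁)/(n-1)
= (116 - 20)/(13-1)
= 96/12 = 8

d = 8


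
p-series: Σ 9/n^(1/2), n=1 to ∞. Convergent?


p-series test: Σ c/n^p converges if p > 1, diverges if p ≤ 1 (constant c > 0 doesn't affect convergence).
p = 1/2
1/2 ≤ 1 → DIVERGES

Diverges (p = 1/2 ≤ 1)


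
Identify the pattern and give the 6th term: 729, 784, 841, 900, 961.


Pattern: perfect squares: n²
Terms: 729, 784, 841, 900, 961
Next term = 1024

Next term = 1024


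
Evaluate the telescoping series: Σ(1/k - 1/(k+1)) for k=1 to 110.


Telescoping: adjacent terms cancel.
= 1/1 - 1/111
= 1 - 1/111 = 110/111

Sum = 110/111


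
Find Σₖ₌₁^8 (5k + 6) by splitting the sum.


Σ(5k+6) = 5·Σk + 6·n
= 5·36 + 6·8
= 180 + 48 = 228

Σ = 228


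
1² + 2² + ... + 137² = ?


n = 137
n(n+1)(2n+1)/6 = 137×138×275/6
= 5199150/6 = 866525

Σk² = 866525


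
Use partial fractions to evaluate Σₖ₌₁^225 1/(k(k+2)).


1/(k(k+2)) = (1/2)·(1/k - 1/(k+2)) (partial fractions)
Telescoping: Σ = (1/2)·(1 + 1/2 - 1/226 - 1/227) = 19125/25651

Sum = 19125/25651


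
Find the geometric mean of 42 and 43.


GM = √(42×43) = √1806 = 42.4971

GM = 42.4971


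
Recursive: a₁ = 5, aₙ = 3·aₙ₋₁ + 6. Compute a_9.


Computing step by step:
a_1 = 5
a_2 = 21
a_3 = 69
a_4 = 213
a_5 = 645
a_6 = 1941
a_7 = 5829
a_8 = 17493
a_9 = 52485


a_9 = 52485


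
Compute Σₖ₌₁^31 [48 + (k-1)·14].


aₙ = 48 + (31-1)×14 = 468
Sₙ = n(a₁+aₙ)/2 = 31×(48+468)/2
= 31×516/2 = 7998

S_31 = 7998


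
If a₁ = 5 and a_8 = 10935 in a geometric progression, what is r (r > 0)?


r^(n-1) = aₙ/a₁
r^7 = 10935/5 = 2187
r = 2187^(1/7)
= 3

r = 3


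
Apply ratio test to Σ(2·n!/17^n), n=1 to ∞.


aₙ = 2·n!/17^n
a_{n+1}/aₙ = (n+1)!/17^(n+1) × 17^n/n!  (constant 2 cancels)
= (n+1)/17
L = lim(n→∞) (n+1)/17 = ∞
L > 1 → series DIVERGES

Diverges (ratio test: L = ∞ > 1)


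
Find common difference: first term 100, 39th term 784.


d = (aₙ - a₁)/(n-1)
= (784 - 100)/(39-1)
= 684/38 = 18

d = 18


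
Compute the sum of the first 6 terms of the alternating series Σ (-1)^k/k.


S = -1 + 1/2 - 1/3 + 1/4 - 1/5 + 1/6
= -0.6167
(Full series converges to -ln(2) ≈ -0.6931)

S_6 = -0.6167


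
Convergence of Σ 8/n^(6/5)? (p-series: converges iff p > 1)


p-series test: Σ c/n^p converges if p > 1, diverges if p ≤ 1 (constant c > 0 doesn't affect convergence).
p = 6/5
6/5 > 1 → CONVERGES

Converges (p = 6/5 > 1)


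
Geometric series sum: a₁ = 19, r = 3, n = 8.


Sₙ = 19×(3^8 - 1)/(3 - 1)
= 19×(6561 - 1)/2
= 19×6560/2
= 62320

S_8 = 62320


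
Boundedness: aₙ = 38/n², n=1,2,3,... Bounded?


a₁ = 38, a₂ = 38/4, a₃ = 38/9, ...
0 < aₙ ≤ 38 for all n ≥ 1
The sequence IS bounded

Bounded (0 < aₙ ≤ 38)


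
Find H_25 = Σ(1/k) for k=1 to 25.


H_25 = 1/1 + 1/2 + 1/3 + ... + 1/25
= 34052522467/8923714800
≈ 3.816

H_25 = 34052522467/8923714800 ≈ 3.816


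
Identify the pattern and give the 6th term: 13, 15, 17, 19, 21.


Pattern: arithmetic (d=2)
Terms: 13, 15, 17, 19, 21
Next term = 23

Next term = 23


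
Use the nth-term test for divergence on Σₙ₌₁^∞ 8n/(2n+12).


lim(n→∞) 8n/(2n+12) = 8/2 = 4  (divide numerator and denominator by n)
lim aₙ = 4 ≠ 0 → series DIVERGES

Diverges (lim aₙ = 4 ≠ 0)


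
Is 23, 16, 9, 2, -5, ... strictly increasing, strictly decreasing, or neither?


Differences: -7, -7, -7, -7
All differences < 0 → strictly DECREASING

Monotonically decreasing


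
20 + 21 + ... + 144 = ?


Σₖ₌20^144 k = Σₖ₌₁^144 k − Σₖ₌₁^19 k
= 144·145/2 − 19·20/2
= 10440 − 190 = 10250

Σk = 10250


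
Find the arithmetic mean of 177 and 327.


AM = (177 + 327)/2 = 504/2 = 252

AM = 252


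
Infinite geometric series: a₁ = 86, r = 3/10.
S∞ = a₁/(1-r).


S∞ = a₁/(1-r) = 86/(1 - 3/10)
= 86/(7/10)
= 860/7

S∞ = 860/7


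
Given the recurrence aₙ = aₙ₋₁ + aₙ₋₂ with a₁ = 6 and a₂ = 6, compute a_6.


Computing iteratively: 6, 6, 12, 18, 30, 48
a_6 = 48

a_6 = 48


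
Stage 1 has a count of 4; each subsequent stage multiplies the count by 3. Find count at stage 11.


aₙ = a₁·r^(n-1)
= 4×3^10
= 4×59049
= 236196

a_11 = 236196


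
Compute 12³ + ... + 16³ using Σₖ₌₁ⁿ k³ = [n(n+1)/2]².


Σₖ₌12^16 k³ = [16·17/2]² − [11·12/2]²
= 18496 − 4356 = 14140

Σk³ = 14140


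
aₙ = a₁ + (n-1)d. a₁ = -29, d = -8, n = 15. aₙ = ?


aₙ = a₁ + (n-1)d
= -29 + (15-1)×-8
= -29 - 112
= -141

a_15 = -141


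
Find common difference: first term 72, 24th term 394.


d = (aₙ - a₁)/(n-1)
= (394 - 72)/(24-1)
= 322/23 = 14

d = 14


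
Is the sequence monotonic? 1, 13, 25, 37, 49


Differences: 12, 12, 12, 12
All differences > 0 → strictly INCREASING

Monotonically increasing


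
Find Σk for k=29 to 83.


Σₖ₌29^83 k = Σₖ₌₁^83 k − Σₖ₌₁^28 k
= 83·84/2 − 28·29/2
= 3486 − 406 = 3080

Σk = 3080


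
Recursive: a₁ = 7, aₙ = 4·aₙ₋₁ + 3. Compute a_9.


Computing step by step:
a_1 = 7
a_2 = 31
a_3 = 127
a_4 = 511
a_5 = 2047
a_6 = 8191
a_7 = 32767
a_8 = 131071
a_9 = 524287


a_9 = 524287


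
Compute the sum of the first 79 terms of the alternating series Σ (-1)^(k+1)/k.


S = 1 - 1/2 + 1/3 - 1/4 + 1/5 - 1/6 + 1/7 - 1/8 ± ...
= 0.6994
(Full series converges to +ln(2) ≈ +0.6931)

S_79 = 0.6994


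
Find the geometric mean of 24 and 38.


GM = √(24×38) = √912 = 30.1993

GM = 30.1993


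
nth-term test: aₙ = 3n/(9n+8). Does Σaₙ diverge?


lim(n→∞) 3n/(9n+8) = 3/9 = 1/3  (divide numerator and denominator by n)
lim aₙ = 1/3 ≠ 0 → series DIVERGES

Diverges (lim aₙ = 1/3 ≠ 0)


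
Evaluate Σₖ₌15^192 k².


Σₖ₌15^192 k² = Σₖ₌₁^192 k² − Σₖ₌₁^14 k²
= 192·193·385/6 − 14·15·29/6
= 2377760 − 1015 = 2376745

Σk² = 2376745


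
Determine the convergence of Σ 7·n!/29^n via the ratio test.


aₙ = 7·n!/29^n
a_{n+1}/aₙ = (n+1)!/29^(n+1) × 29^n/n!  (constant 7 cancels)
= (n+1)/29
L = lim(n→∞) (n+1)/29 = ∞
L > 1 → series DIVERGES

Diverges (ratio test: L = ∞ > 1)


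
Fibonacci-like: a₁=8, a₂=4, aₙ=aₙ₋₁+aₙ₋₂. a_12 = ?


Computing iteratively: 8, 4, 12, 16, 28, 44, 72, 116, 188, 304, 492, 796
a_12 = 796

a_12 = 796


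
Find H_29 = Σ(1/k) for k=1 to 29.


H_29 = 1/1 + 1/2 + 1/3 + ... + 1/29
= 9227046511387/2329089562800
≈ 3.9617

H_29 = 9227046511387/2329089562800 ≈ 3.9617


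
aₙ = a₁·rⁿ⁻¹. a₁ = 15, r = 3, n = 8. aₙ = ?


aₙ = a₁·r^(n-1)
= 15×3^7
= 15×2187
= 32805

a_8 = 32805


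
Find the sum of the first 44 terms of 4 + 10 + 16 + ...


aₙ = 4 + (44-1)×6 = 262
Sₙ = n(a₁+aₙ)/2 = 44×(4+262)/2
= 44×266/2 = 5852

S_44 = 5852


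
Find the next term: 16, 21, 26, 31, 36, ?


Pattern: arithmetic (d=5)
Terms: 16, 21, 26, 31, 36
Next term = 41

Next term = 41


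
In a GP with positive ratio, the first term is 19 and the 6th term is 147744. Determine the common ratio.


r^(n-1) = aₙ/a₁
r^5 = 147744/19 = 7776
r = 7776^(1/5)
= 6

r = 6


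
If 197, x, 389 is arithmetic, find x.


AM = (197 + 389)/2 = 586/2 = 293

AM = 293


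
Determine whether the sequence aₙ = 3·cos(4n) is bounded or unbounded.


For all n, -1 ≤ cos(4n) ≤ 1, so -3 ≤ 3·cos(4n) ≤ 3
Lower bound: -3, Upper bound: 3
The sequence IS bounded

Bounded (-3 ≤ aₙ ≤ 3)


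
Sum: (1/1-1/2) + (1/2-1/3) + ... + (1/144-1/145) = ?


Telescoping: adjacent terms cancel.
= 1/1 - 1/145
= 1 - 1/145 = 144/145

Sum = 144/145


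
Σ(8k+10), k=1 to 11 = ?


Σ(8k+10) = 8·Σk + 10·n
= 8·66 + 10·11
= 528 + 110 = 638

Σ = 638


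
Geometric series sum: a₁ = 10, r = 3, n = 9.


Sₙ = 10×(3^9 - 1)/(3 - 1)
= 10×(19683 - 1)/2
= 10×19682/2
= 98410

S_9 = 98410


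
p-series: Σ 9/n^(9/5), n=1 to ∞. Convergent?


p-series test: Σ c/n^p converges if p > 1, diverges if p ≤ 1 (constant c > 0 doesn't affect convergence).
p = 9/5
9/5 > 1 → CONVERGES

Converges (p = 9/5 > 1)


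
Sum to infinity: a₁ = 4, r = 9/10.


S∞ = a₁/(1-r) = 4/(1 - 9/10)
= 4/(1/10)
= 40

S∞ = 40


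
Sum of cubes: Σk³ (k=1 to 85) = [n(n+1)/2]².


n(n+1)/2 = 85×86/2 = 3655
Σk³ = 3655² = 13359025

Σk³ = 13359025


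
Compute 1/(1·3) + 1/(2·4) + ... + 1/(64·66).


1/(k(k+2)) = (1/2)·(1/k - 1/(k+2)) (partial fractions)
Telescoping: Σ = (1/2)·(1 + 1/2 - 1/65 - 1/66) = 1576/2145

Sum = 1576/2145


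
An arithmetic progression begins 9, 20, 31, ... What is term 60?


aₙ = a₁ + (n-1)d
= 9 + (60-1)×11
= 9 + 649
= 658

a_60 = 658


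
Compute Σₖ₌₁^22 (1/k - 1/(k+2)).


Telescoping with gap 2: two head and two tail terms survive.
= (1 + 1/2) - (1/23 + 1/24)
= 3/2 - 1/23 - 1/24 = 781/552

Sum = 781/552


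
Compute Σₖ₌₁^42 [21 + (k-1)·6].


aₙ = 21 + (42-1)×6 = 267
Sₙ = n(a₁+aₙ)/2 = 42×(21+267)/2
= 42×288/2 = 6048

S_42 = 6048


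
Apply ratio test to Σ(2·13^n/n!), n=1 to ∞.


aₙ = 2·13^n/n!
a_{n+1}/aₙ = 13^(n+1)/(n+1)! × n!/13^n  (constant 2 cancels)
= 13/(n+1)
L = lim(n→∞) 13/(n+1) = 0
L < 1 → series CONVERGES

Converges (ratio test: L = 0 < 1)


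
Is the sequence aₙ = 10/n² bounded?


a₁ = 10, a₂ = 10/4, a₃ = 10/9, ...
0 < aₙ ≤ 10 for all n ≥ 1
The sequence IS bounded

Bounded (0 < aₙ ≤ 10)


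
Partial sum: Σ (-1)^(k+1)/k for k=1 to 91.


S = 1 - 1/2 + 1/3 - 1/4 + 1/5 - 1/6 + 1/7 - 1/8 ± ...
= 0.6986
(Full series converges to +ln(2) ≈ +0.6931)

S_91 = 0.6986


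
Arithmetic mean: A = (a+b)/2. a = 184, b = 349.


AM = (184 + 349)/2 = 533/2 = 266.5

AM = 266.5


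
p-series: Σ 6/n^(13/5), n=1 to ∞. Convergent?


p-series test: Σ c/n^p converges if p > 1, diverges if p ≤ 1 (constant c > 0 doesn't affect convergence).
p = 13/5
13/5 > 1 → CONVERGES

Converges (p = 13/5 > 1)


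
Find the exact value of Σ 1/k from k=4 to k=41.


Σₖ₌4^41 1/k = 1/4 + 1/5 + 1/6 + ... + 1/41
= 49181003047232333/19914562703599200
≈ 2.4696

Sum = 49181003047232333/19914562703599200 ≈ 2.4696


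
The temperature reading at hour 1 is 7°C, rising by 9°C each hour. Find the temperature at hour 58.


aₙ = a₁ + (n-1)d
= 7 + (58-1)×9
= 7 + 513
= 520

a_58 = 520


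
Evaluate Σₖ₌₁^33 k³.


n(n+1)/2 = 33×34/2 = 561
Σk³ = 561² = 314721

Σk³ = 314721


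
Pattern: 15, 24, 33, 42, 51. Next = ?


Pattern: arithmetic (d=9)
Terms: 15, 24, 33, 42, 51
Next term = 60

Next term = 60


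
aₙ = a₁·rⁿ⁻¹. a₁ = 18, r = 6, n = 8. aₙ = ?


aₙ = a₁·r^(n-1)
= 18×6^7
= 18×279936
= 5038848

a_8 = 5038848


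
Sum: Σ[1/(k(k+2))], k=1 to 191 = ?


1/(k(k+2)) = (1/2)·(1/k - 1/(k+2)) (partial fractions)
Telescoping: Σ = (1/2)·(1 + 1/2 - 1/192 - 1/193) = 55199/74112

Sum = 55199/74112


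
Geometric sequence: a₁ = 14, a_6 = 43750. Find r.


r^(n-1) = aₙ/a₁
r^5 = 43750/14 = 3125
r = 3125^(1/5)
= 5

r = 5


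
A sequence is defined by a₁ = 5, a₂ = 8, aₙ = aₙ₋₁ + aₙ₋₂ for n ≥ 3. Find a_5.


Computing iteratively: 5, 8, 13, 21, 34
a_5 = 34

a_5 = 34


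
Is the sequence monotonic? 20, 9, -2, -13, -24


Differences: -11, -11, -11, -11
All differences < 0 → strictly DECREASING

Monotonically decreasing


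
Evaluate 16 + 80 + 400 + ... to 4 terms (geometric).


Sₙ = 16×(5^4 - 1)/(5 - 1)
= 16×(625 - 1)/4
= 16×624/4
= 2496

S_4 = 2496


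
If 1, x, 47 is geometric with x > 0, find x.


GM = √(1×47) = √47 = 6.8557

GM = 6.8557


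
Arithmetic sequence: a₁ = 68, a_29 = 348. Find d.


d = (aₙ - a₁)/(n-1)
= (348 - 68)/(29-1)
= 280/28 = 10

d = 10


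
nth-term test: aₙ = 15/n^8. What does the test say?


lim(n→∞) 15/n^8 = 0
lim aₙ = 0 → nth-term test is INCONCLUSIVE
(Need other tests; this is actually a convergent p-series with p=8 > 1)

Inconclusive (lim aₙ = 0; need another test)


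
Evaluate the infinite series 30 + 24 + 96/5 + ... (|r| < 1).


S∞ = a₁/(1-r) = 30/(1 - 4/5)
= 30/(1/5)
= 150

S∞ = 150


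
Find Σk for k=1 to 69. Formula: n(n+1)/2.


n(n+1)/2 = 69×70/2 = 4830/2 = 2415

Σk = 2415


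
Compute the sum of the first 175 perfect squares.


n = 175
n(n+1)(2n+1)/6 = 175×176×351/6
= 10810800/6 = 1801800

Σk² = 1801800


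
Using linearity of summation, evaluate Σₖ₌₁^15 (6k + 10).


Σ(6k+10) = 6·Σk + 10·n
= 6·120 + 10·15
= 720 + 150 = 870

Σ = 870


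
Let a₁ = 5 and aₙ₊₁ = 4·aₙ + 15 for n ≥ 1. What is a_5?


Computing step by step:
a_1 = 5
a_2 = 35
a_3 = 155
a_4 = 635
a_5 = 2555


a_5 = 2555


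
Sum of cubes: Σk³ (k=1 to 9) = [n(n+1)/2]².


n(n+1)/2 = 9×10/2 = 45
Σk³ = 45² = 2025

Σk³ = 2025


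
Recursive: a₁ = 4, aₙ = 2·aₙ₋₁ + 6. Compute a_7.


Computing step by step:
a_1 = 4
a_2 = 14
a_3 = 34
a_4 = 74
a_5 = 154
a_6 = 314
a_7 = 634


a_7 = 634


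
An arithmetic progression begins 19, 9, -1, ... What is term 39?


aₙ = a₁ + (n-1)d
= 19 + (39-1)×-10
= 19 - 380
= -361

a_39 = -361


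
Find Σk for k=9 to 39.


Σₖ₌9^39 k = Σₖ₌₁^39 k − Σₖ₌₁^8 k
= 39·40/2 − 8·9/2
= 780 − 36 = 744

Σk = 744


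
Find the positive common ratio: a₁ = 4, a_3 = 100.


r^(n-1) = aₙ/a₁
r^2 = 100/4 = 25
r = 25^(1/2)
= ±5; taking r > 0 gives r = 5

r = 5


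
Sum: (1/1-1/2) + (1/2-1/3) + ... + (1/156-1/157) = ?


Telescoping: adjacent terms cancel.
= 1/1 - 1/157
= 1 - 1/157 = 156/157

Sum = 156/157


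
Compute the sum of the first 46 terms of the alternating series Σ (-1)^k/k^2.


S = -1 + 1/4 - 1/9 + 1/16 - 1/25 + 1/36 - 1/49 + 1/64 ± ...
= -0.8222
(Full series converges to -π²/12 ≈ -0.8225)

S_46 = -0.8222


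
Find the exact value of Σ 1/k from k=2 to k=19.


Σₖ₌2^19 1/k = 1/2 + 1/3 + 1/4 + ... + 1/19
= 197698279/77597520
≈ 2.5477

Sum = 197698279/77597520 ≈ 2.5477


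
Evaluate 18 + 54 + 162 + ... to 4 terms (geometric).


Sₙ = 18×(3^4 - 1)/(3 - 1)
= 18×(81 - 1)/2
= 18×80/2
= 720

S_4 = 720


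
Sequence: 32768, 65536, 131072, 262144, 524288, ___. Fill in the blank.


Pattern: powers of 2: 2ⁿ
Terms: 32768, 65536, 131072, 262144, 524288
Next term = 1048576

Next term = 1048576


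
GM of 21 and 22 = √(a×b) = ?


GM = √(21×22) = √462 = 21.4942

GM = 21.4942


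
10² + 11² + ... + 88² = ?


Σₖ₌10^88 k² = Σₖ₌₁^88 k² − Σₖ₌₁^9 k²
= 88·89·177/6 − 9·10·19/6
= 231044 − 285 = 230759

Σk² = 230759


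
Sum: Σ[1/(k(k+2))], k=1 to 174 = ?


1/(k(k+2)) = (1/2)·(1/k - 1/(k+2)) (partial fractions)
Telescoping: Σ = (1/2)·(1 + 1/2 - 1/175 - 1/176) = 45849/61600

Sum = 45849/61600


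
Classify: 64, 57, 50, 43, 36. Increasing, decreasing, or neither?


Differences: -7, -7, -7, -7
All differences < 0 → strictly DECREASING

Monotonically decreasing


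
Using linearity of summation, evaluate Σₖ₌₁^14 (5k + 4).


Σ(5k+4) = 5·Σk + 4·n
= 5·105 + 4·14
= 525 + 56 = 581

Σ = 581


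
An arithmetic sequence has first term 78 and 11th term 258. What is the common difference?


d = (aₙ - a₁)/(n-1)
= (258 - 78)/(11-1)
= 180/10 = 18

d = 18


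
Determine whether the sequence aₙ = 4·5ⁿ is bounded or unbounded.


aₙ = 4·5ⁿ → as n→∞, aₙ→∞ (since base 5 > 1)
No finite upper bound exists
The sequence is UNBOUNDED

Unbounded (aₙ → ∞ as n → ∞)


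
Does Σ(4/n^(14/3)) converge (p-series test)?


p-series test: Σ c/n^p converges if p > 1, diverges if p ≤ 1 (constant c > 0 doesn't affect convergence).
p = 14/3
14/3 > 1 → CONVERGES

Converges (p = 14/3 > 1)


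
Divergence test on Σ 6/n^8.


lim(n→∞) 6/n^8 = 0
lim aₙ = 0 → nth-term test is INCONCLUSIVE
(Need other tests; this is actually a convergent p-series with p=8 > 1)

Inconclusive (lim aₙ = 0; need another test)


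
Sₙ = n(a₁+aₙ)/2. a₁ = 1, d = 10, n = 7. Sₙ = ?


aₙ = 1 + (7-1)×10 = 61
Sₙ = n(a₁+aₙ)/2 = 7×(1+61)/2
= 7×62/2 = 217

S_7 = 217


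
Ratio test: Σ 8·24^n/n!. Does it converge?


aₙ = 8·24^n/n!
a_{n+1}/aₙ = 24^(n+1)/(n+1)! × n!/24^n  (constant 8 cancels)
= 24/(n+1)
L = lim(n→∞) 24/(n+1) = 0
L < 1 → series CONVERGES

Converges (ratio test: L = 0 < 1)


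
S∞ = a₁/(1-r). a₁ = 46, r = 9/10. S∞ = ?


S∞ = a₁/(1-r) = 46/(1 - 9/10)
= 46/(1/10)
= 460

S∞ = 460


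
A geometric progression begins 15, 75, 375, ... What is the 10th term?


aₙ = a₁·r^(n-1)
= 15×5^9
= 15×1953125
= 29296875

a_10 = 29296875


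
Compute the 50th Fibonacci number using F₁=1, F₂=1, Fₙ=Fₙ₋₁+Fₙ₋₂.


Fibonacci sequence: 1, 1, 2, 3, 5, 8, 13, 21, 34, 55, 89, ...
F(50) = 12586269025

F(50) = 12586269025


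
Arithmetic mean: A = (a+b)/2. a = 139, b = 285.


AM = (139 + 285)/2 = 424/2 = 212

AM = 212


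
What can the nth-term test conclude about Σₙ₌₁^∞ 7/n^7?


lim(n→∞) 7/n^7 = 0
lim aₙ = 0 → nth-term test is INCONCLUSIVE
(Need other tests; this is actually a convergent p-series with p=7 > 1)

Inconclusive (lim aₙ = 0; need another test)


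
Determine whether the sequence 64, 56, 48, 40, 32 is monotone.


Differences: -8, -8, -8, -8
All differences < 0 → strictly DECREASING

Monotonically decreasing


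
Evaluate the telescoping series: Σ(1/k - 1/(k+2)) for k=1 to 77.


Telescoping with gap 2: two head and two tail terms survive.
= (1 + 1/2) - (1/78 + 1/79)
= 3/2 - 1/78 - 1/79 = 4543/3081

Sum = 4543/3081


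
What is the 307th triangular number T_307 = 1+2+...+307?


n(n+1)/2 = 307×308/2 = 94556/2 = 47278

Σk = 47278


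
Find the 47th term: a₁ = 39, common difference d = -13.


aₙ = a₁ + (n-1)d
= 39 + (47-1)×-13
= 39 - 598
= -559

a_47 = -559


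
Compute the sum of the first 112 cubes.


n(n+1)/2 = 112×113/2 = 6328
Σk³ = 6328² = 40043584

Σk³ = 40043584


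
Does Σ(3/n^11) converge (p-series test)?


p-series test: Σ c/n^p converges if p > 1, diverges if p ≤ 1 (constant c > 0 doesn't affect convergence).
p = 11
11 > 1 → CONVERGES

Converges (p = 11 > 1)


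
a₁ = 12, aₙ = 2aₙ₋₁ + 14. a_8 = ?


Computing step by step:
a_1 = 12
a_2 = 38
a_3 = 90
a_4 = 194
a_5 = 402
a_6 = 818
a_7 = 1650
a_8 = 3314


a_8 = 3314


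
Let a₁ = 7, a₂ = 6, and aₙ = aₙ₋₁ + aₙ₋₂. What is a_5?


Computing iteratively: 7, 6, 13, 19, 32
a_5 = 32

a_5 = 32


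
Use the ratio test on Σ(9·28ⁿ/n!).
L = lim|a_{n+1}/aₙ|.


aₙ = 9·28^n/n!
a_{n+1}/aₙ = 28^(n+1)/(n+1)! × n!/28^n  (constant 9 cancels)
= 28/(n+1)
L = lim(n→∞) 28/(n+1) = 0
L < 1 → series CONVERGES

Converges (ratio test: L = 0 < 1)


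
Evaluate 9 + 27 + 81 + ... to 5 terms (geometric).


Sₙ = 9×(3^5 - 1)/(3 - 1)
= 9×(243 - 1)/2
= 9×242/2
= 1089

S_5 = 1089


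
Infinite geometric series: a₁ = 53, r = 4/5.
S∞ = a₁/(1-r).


S∞ = a₁/(1-r) = 53/(1 - 4/5)
= 53/(1/5)
= 265

S∞ = 265


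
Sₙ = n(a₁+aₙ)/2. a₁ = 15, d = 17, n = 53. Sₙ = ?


aₙ = 15 + (53-1)×17 = 899
Sₙ = n(a₁+aₙ)/2 = 53×(15+899)/2
= 53×914/2 = 24221

S_53 = 24221


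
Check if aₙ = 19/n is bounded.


a₁ = 19, a₂ = 19/2, a₃ = 19/3, ...
0 < aₙ ≤ 19 for all n ≥ 1
Lower bound: 0, Upper bound: 19
The sequence IS bounded

Bounded (0 < aₙ ≤ 19)


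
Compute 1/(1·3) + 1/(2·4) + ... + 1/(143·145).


1/(k(k+2)) = (1/2)·(1/k - 1/(k+2)) (partial fractions)
Telescoping: Σ = (1/2)·(1 + 1/2 - 1/144 - 1/145) = 31031/41760

Sum = 31031/41760


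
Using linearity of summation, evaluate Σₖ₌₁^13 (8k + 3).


Σ(8k+3) = 8·Σk + 3·n
= 8·91 + 3·13
= 728 + 39 = 767

Σ = 767


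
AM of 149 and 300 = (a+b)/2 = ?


AM = (149 + 300)/2 = 449/2 = 224.5

AM = 224.5


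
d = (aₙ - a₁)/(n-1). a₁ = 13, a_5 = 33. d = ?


d = (aₙ - a₁)/(n-1)
= (33 - 13)/(5-1)
= 20/4 = 5

d = 5


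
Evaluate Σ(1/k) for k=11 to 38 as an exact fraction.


Σₖ₌11^38 1/k = 1/11 + 1/12 + 1/13 + ... + 1/38
= 90131351212339/69388720221600
≈ 1.2989

Sum = 90131351212339/69388720221600 ≈ 1.2989


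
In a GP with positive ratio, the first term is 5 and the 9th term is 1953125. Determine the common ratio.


r^(n-1) = aₙ/a₁
r^8 = 1953125/5 = 390625
r = 390625^(1/8)
= ±5; taking r > 0 gives r = 5

r = 5


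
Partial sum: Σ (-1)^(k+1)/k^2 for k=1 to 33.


S = 1 - 1/4 + 1/9 - 1/16 + 1/25 - 1/36 + 1/49 - 1/64 ± ...
= 0.8229
(Full series converges to +π²/12 ≈ +0.8225)

S_33 = 0.8229


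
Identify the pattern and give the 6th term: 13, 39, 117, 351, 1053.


Pattern: geometric (r=3)
Terms: 13, 39, 117, 351, 1053
Next term = 3159

Next term = 3159


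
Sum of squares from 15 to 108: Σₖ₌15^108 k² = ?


Σₖ₌15^108 k² = Σₖ₌₁^108 k² − Σₖ₌₁^14 k²
= 108·109·217/6 − 14·15·29/6
= 425754 − 1015 = 424739

Σk² = 424739


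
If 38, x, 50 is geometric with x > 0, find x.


GM = √(38×50) = √1900 = 43.589

GM = 43.589


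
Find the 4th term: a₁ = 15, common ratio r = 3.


aₙ = a₁·r^(n-1)
= 15×3^3
= 15×27
= 405

a_4 = 405


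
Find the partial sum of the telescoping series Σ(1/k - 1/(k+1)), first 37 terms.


Telescoping: adjacent terms cancel.
= 1/1 - 1/38
= 1 - 1/38 = 37/38

Sum = 37/38


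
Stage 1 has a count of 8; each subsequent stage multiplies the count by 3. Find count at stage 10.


aₙ = a₁·r^(n-1)
= 8×3^9
= 8×19683
= 157464

a_10 = 157464


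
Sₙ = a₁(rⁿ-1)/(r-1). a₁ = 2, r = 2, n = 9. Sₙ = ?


Sₙ = 2×(2^9 - 1)/(2 - 1)
= 2×(512 - 1)/1
= 2×511/1
= 1022

S_9 = 1022


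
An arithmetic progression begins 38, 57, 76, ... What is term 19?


aₙ = a₁ + (n-1)d
= 38 + (19-1)×19
= 38 + 342
= 380

a_19 = 380


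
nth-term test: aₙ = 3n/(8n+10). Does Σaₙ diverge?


lim(n→∞) 3n/(8n+10) = 3/8 = 3/8  (divide numerator and denominator by n)
lim aₙ = 3/8 ≠ 0 → series DIVERGES

Diverges (lim aₙ = 3/8 ≠ 0)


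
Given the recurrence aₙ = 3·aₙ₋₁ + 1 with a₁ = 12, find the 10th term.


Computing step by step:
a_1 = 12
a_2 = 37
a_3 = 112
a_4 = 337
a_5 = 1012
a_6 = 3037
a_7 = 9112
a_8 = 27337
a_9 = 82012
a_10 = 246037


a_10 = 246037


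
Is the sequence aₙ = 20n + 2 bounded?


aₙ = 20n + 2 → as n→∞, aₙ→∞
No finite upper bound exists
The sequence is UNBOUNDED

Unbounded (aₙ → ∞ as n → ∞)


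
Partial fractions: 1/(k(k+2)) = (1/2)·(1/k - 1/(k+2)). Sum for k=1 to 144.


1/(k(k+2)) = (1/2)·(1/k - 1/(k+2)) (partial fractions)
Telescoping: Σ = (1/2)·(1 + 1/2 - 1/145 - 1/146) = 7866/10585

Sum = 7866/10585


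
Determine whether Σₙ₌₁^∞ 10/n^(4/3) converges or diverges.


p-series test: Σ c/n^p converges if p > 1, diverges if p ≤ 1 (constant c > 0 doesn't affect convergence).
p = 4/3
4/3 > 1 → CONVERGES

Converges (p = 4/3 > 1)


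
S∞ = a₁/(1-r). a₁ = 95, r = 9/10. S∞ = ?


S∞ = a₁/(1-r) = 95/(1 - 9/10)
= 95/(1/10)
= 950

S∞ = 950


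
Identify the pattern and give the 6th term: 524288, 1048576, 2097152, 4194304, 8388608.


Pattern: powers of 2: 2ⁿ
Terms: 524288, 1048576, 2097152, 4194304, 8388608
Next term = 16777216

Next term = 16777216


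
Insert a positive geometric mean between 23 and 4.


GM = √(23×4) = √92 = 9.5917

GM = 9.5917


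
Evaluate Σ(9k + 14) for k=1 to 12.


Σ(9k+14) = 9·Σk + 14·n
= 9·78 + 14·12
= 702 + 168 = 870

Σ = 870


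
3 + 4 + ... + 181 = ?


Σₖ₌3^181 k = Σₖ₌₁^181 k − Σₖ₌₁^2 k
= 181·182/2 − 2·3/2
= 16471 − 3 = 16468

Σk = 16468


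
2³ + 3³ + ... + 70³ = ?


Σₖ₌2^70 k³ = [70·71/2]² − [1·2/2]²
= 6175225 − 1 = 6175224

Σk³ = 6175224


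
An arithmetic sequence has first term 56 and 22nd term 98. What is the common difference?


d = (aₙ - a₁)/(n-1)
= (98 - 56)/(22-1)
= 42/21 = 2

d = 2


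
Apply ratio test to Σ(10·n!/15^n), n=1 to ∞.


aₙ = 10·n!/15^n
a_{n+1}/aₙ = (n+1)!/15^(n+1) × 15^n/n!  (constant 10 cancels)
= (n+1)/15
L = lim(n→∞) (n+1)/15 = ∞
L > 1 → series DIVERGES

Diverges (ratio test: L = ∞ > 1)


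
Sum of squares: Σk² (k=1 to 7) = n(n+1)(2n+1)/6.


n = 7
n(n+1)(2n+1)/6 = 7×8×15/6
= 840/6 = 140

Σk² = 140


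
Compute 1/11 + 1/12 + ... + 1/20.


Σₖ₌11^20 1/k = 1/11 + 1/12 + 1/13 + 1/14 + 1/15 + 1/16 + 1/17 + 1/18 + 1/19 + 1/20
= 155685007/232792560
≈ 0.6688

Sum = 155685007/232792560 ≈ 0.6688


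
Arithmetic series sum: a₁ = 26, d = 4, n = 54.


aₙ = 26 + (54-1)×4 = 238
Sₙ = n(a₁+aₙ)/2 = 54×(26+238)/2
= 54×264/2 = 7128

S_54 = 7128


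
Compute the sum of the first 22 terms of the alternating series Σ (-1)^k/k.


S = -1 + 1/2 - 1/3 + 1/4 - 1/5 + 1/6 - 1/7 + 1/8 ± ...
= -0.6709
(Full series converges to -ln(2) ≈ -0.6931)

S_22 = -0.6709


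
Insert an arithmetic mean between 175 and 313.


AM = (175 + 313)/2 = 488/2 = 244

AM = 244


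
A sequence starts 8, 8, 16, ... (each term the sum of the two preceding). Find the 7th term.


Computing iteratively: 8, 8, 16, 24, 40, 64, 104
a_7 = 104

a_7 = 104


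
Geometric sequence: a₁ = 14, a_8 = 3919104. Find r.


r^(n-1) = aₙ/a₁
r^7 = 3919104/14 = 279936
r = 279936^(1/7)
= 6

r = 6


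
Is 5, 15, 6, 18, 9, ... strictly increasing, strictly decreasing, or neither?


Differences: 10, -9, 12, -9
Difference at position 1 is +10 (> 0) but position 2 is -9 (< 0) — sequence both rises and falls
→ NOT monotonic

Not monotonic


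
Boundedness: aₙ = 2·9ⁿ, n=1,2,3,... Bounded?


aₙ = 2·9ⁿ → as n→∞, aₙ→∞ (since base 9 > 1)
No finite upper bound exists
The sequence is UNBOUNDED

Unbounded (aₙ → ∞ as n → ∞)


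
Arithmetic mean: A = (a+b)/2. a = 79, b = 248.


AM = (79 + 248)/2 = 327/2 = 163.5

AM = 163.5


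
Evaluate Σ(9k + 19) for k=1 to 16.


Σ(9k+19) = 9·Σk + 19·n
= 9·136 + 19·16
= 1224 + 304 = 1528

Σ = 1528


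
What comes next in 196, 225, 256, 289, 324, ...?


Pattern: perfect squares: n²
Terms: 196, 225, 256, 289, 324
Next term = 361

Next term = 361


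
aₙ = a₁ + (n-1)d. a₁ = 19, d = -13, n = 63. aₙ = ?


aₙ = a₁ + (n-1)d
= 19 + (63-1)×-13
= 19 - 806
= -787

a_63 = -787


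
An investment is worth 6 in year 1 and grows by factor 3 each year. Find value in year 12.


aₙ = a₁·r^(n-1)
= 6×3^11
= 6×177147
= 1062882

a_12 = 1062882


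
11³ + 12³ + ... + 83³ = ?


Σₖ₌11^83 k³ = [83·84/2]² − [10·11/2]²
= 12152196 − 3025 = 12149171

Σk³ = 12149171


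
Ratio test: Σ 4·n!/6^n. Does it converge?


aₙ = 4·n!/6^n
a_{n+1}/aₙ = (n+1)!/6^(n+1) × 6^n/n!  (constant 4 cancels)
= (n+1)/6
L = lim(n→∞) (n+1)/6 = ∞
L > 1 → series DIVERGES

Diverges (ratio test: L = ∞ > 1)


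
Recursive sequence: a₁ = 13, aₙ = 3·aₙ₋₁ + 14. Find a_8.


Computing step by step:
a_1 = 13
a_2 = 53
a_3 = 173
a_4 = 533
a_5 = 1613
a_6 = 4853
a_7 = 14573
a_8 = 43733


a_8 = 43733


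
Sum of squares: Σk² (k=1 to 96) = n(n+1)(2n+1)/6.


n = 96
n(n+1)(2n+1)/6 = 96×97×193/6
= 1797216/6 = 299536

Σk² = 299536


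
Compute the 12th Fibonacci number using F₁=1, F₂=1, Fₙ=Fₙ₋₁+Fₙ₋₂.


Fibonacci sequence: 1, 1, 2, 3, 5, 8, 13, 21, 34, 55, 89, ...
F(12) = 144

F(12) = 144


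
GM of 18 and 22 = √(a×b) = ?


GM = √(18×22) = √396 = 19.8997

GM = 19.8997


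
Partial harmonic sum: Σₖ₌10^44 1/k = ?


Σₖ₌10^44 1/k = 1/10 + 1/11 + 1/12 + ... + 1/44
= 14541561179784203689/9419588158802421600
≈ 1.5438

Sum = 14541561179784203689/9419588158802421600 ≈ 1.5438


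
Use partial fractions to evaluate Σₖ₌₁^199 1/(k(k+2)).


1/(k(k+2)) = (1/2)·(1/k - 1/(k+2)) (partial fractions)
Telescoping: Σ = (1/2)·(1 + 1/2 - 1/200 - 1/201) = 59899/80400

Sum = 59899/80400


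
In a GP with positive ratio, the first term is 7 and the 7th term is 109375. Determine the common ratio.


r^(n-1) = aₙ/a₁
r^6 = 109375/7 = 15625
r = 15625^(1/6)
= ±5; taking r > 0 gives r = 5

r = 5


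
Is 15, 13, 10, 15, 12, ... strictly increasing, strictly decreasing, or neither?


Differences: -2, -3, 5, -3
Difference at position 3 is +5 (> 0) but position 1 is -2 (< 0) — sequence both rises and falls
→ NOT monotonic

Not monotonic


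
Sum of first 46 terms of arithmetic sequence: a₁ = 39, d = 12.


aₙ = 39 + (46-1)×12 = 579
Sₙ = n(a₁+aₙ)/2 = 46×(39+579)/2
= 46×618/2 = 14214

S_46 = 14214


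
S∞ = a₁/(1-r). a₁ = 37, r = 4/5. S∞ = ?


S∞ = a₁/(1-r) = 37/(1 - 4/5)
= 37/(1/5)
= 185

S∞ = 185


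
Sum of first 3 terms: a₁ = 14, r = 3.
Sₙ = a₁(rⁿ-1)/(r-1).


Sₙ = 14×(3^3 - 1)/(3 - 1)
= 14×(27 - 1)/2
= 14×26/2
= 182

S_3 = 182


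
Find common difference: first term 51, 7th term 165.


d = (aₙ - a₁)/(n-1)
= (165 - 51)/(7-1)
= 114/6 = 19

d = 19


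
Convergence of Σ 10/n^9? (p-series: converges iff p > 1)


p-series test: Σ c/n^p converges if p > 1, diverges if p ≤ 1 (constant c > 0 doesn't affect convergence).
p = 9
9 > 1 → CONVERGES

Converges (p = 9 > 1)


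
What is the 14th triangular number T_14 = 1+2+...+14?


n(n+1)/2 = 14×15/2 = 210/2 = 105

Σk = 105


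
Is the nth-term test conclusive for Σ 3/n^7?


lim(n→∞) 3/n^7 = 0
lim aₙ = 0 → nth-term test is INCONCLUSIVE
(Need other tests; this is actually a convergent p-series with p=7 > 1)

Inconclusive (lim aₙ = 0; need another test)


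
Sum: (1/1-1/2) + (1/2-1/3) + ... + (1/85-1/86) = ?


Telescoping: adjacent terms cancel.
= 1/1 - 1/86
= 1 - 1/86 = 85/86

Sum = 85/86


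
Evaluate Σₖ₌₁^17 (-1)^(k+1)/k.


S = 1 - 1/2 + 1/3 - 1/4 + 1/5 - 1/6 + 1/7 - 1/8 ± ...
= 0.7217
(Full series converges to +ln(2) ≈ +0.6931)

S_17 = 0.7217


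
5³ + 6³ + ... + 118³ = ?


Σₖ₌5^118 k³ = [118·119/2]² − [4·5/2]²
= 49294441 − 100 = 49294341

Σk³ = 49294341


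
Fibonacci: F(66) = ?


Fibonacci sequence: 1, 1, 2, 3, 5, 8, 13, 21, 34, 55, 89, ...
F(66) = 27777890035288

F(66) = 27777890035288


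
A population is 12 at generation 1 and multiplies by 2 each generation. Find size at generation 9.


aₙ = a₁·r^(n-1)
= 12×2^8
= 12×256
= 3072

a_9 = 3072


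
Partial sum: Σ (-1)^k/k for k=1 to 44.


S = -1 + 1/2 - 1/3 + 1/4 - 1/5 + 1/6 - 1/7 + 1/8 ± ...
= -0.6819
(Full series converges to -ln(2) ≈ -0.6931)

S_44 = -0.6819


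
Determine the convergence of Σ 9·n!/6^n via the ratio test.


aₙ = 9·n!/6^n
a_{n+1}/aₙ = (n+1)!/6^(n+1) × 6^n/n!  (constant 9 cancels)
= (n+1)/6
L = lim(n→∞) (n+1)/6 = ∞
L > 1 → series DIVERGES

Diverges (ratio test: L = ∞ > 1)


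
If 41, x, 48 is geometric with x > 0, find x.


GM = √(41×48) = √1968 = 44.3621

GM = 44.3621


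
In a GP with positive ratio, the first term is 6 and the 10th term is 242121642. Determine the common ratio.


r^(n-1) = aₙ/a₁
r^9 = 242121642/6 = 40353607
r = 40353607^(1/9)
= 7

r = 7
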